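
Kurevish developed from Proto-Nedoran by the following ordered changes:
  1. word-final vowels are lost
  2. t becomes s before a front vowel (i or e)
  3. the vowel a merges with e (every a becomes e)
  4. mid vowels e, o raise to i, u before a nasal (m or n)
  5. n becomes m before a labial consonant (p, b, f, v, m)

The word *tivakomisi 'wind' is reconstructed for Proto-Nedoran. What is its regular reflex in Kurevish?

sivekumis

Kurevish: *tivakomisi
  tivakomisi → tivakomis   [apocope]
  tivakomis → sivakomis   [palatalisation]
  sivakomis → sivekomis   [vowel merger]
  sivekomis → sivekumis   [pre-nasal raising]
  sivekumis (rule 5 does not apply)
  giving Kurevish sivekumis.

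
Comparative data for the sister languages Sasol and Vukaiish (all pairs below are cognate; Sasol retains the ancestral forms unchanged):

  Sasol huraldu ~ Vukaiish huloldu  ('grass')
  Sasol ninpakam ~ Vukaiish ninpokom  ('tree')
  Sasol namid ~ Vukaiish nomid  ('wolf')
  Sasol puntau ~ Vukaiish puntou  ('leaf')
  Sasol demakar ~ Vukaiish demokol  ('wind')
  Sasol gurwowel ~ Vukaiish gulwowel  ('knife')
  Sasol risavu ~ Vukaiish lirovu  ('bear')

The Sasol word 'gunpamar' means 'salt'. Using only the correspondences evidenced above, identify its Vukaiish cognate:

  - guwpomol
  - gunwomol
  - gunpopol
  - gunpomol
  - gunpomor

ninpakam ~ ninpokom, namid ~ nomid — Sasol a corresponds to Vukaiish o after a consonant, before a nasal.
demakar ~ demokol — Sasol a corresponds to Vukaiish o after a consonant, before r.
demakar ~ demokol — Sasol r corresponds to Vukaiish l word-finally.
Applying these to Sasol 'gunpamar':
  gunpamar → gunpomar   (a→o after a consonant, before a nasal)
  gunpomar → gunpomor   (a→o after a consonant, before r)
  gunpomor → gunpomol   (r→l word-finally)
So the Vukaiish cognate is 'gunpomol'.

gunpomol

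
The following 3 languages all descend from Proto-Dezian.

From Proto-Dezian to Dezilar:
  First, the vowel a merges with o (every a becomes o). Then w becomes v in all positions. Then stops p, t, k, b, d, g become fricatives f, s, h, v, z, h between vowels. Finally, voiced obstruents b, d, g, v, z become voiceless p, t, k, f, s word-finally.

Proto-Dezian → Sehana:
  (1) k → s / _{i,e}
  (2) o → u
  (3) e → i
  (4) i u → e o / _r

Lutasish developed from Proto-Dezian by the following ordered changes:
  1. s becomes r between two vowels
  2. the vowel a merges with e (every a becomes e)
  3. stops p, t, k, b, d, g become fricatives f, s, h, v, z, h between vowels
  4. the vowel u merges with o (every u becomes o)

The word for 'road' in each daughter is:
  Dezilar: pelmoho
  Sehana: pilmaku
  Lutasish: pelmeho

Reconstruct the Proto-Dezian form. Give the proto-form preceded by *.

Position 5: Dezilar has o, Sehana has a, Lutasish has e. Sehana preserves a here (none of its changes turn any other segment into a), so the proto-segment is *a.
Position 2: Dezilar has e, Sehana has i, Lutasish has e. Dezilar preserves e here (none of its changes turn any other segment into e), so the proto-segment is *e.
Verify the candidate proto-form against each daughter:
Dezilar: *pelmako > pelmoko > pelmoho  (by vowel merger, intervocalic lenition)
Sehana: *pelmako > pelmaku > pilmaku  (by vowel merger, vowel merger)
Lutasish: *pelmako
  pelmako (rule 1 does not apply)
  pelmako → pelmeko   [vowel merger]
  pelmeko → pelmeho   [intervocalic lenition]
  pelmeho (rule 4 does not apply)
  giving Lutasish pelmeho.
No other proto-form is consistent with every reflex, so the reconstruction is *pelmako.

*pelmako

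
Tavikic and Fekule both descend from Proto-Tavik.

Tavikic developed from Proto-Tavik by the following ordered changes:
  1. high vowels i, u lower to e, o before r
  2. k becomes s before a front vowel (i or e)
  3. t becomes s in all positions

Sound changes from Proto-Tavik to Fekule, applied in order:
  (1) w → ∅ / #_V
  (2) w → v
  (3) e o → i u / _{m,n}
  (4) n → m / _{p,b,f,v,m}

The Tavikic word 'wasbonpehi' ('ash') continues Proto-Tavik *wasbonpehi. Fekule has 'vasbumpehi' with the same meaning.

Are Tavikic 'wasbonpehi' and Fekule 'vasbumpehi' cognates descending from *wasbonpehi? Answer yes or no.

no

Derive the expected Fekule reflex of *wasbonpehi:
Fekule: *wasbonpehi > asbonpehi > asbunpehi > asbumpehi  (by glide loss, pre-nasal raising, nasal place assimilation)
The regular Fekule reflex would be 'asbumpehi', but the attested form is 'vasbumpehi'. The correspondence is irregular, so they are not cognates (the Fekule form has a different source).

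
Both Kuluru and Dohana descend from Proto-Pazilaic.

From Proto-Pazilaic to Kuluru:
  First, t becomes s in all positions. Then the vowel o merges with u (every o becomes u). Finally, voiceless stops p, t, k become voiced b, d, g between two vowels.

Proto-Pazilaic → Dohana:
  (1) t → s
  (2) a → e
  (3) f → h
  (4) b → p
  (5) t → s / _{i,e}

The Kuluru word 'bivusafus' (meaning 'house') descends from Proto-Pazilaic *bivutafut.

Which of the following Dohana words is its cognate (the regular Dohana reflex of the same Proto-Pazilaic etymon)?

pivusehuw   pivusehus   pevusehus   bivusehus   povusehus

Dohana: start from *bivutafut.
  rule 1 (unconditioned shift): bivutafut → bivusafus
  rule 2 (vowel merger): bivusafus → bivusefus
  rule 3 (unconditioned shift): bivusefus → bivusehus
  rule 4 (unconditioned shift): bivusehus → pivusehus
  rule 5: no change — pivusehus
  ⇒ Dohana pivusehus
The other candidates each miss or misapply at least one Dohana change.

pivusehus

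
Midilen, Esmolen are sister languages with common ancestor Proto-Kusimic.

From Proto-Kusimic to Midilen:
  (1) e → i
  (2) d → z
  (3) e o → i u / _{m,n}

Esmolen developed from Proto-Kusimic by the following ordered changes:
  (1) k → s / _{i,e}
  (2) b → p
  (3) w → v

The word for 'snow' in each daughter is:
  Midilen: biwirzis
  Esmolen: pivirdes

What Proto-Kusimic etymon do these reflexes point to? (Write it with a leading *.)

Position 7: Midilen has i, Esmolen has e. Esmolen preserves e here (none of its changes turn any other segment into e), so the proto-segment is *e.
Position 3: Midilen has w, Esmolen has v. Midilen preserves w here (none of its changes turn any other segment into w), so the proto-segment is *w.
Verify the candidate proto-form against each daughter:
Midilen: *biwirdes > biwirdis > biwirzis  (by vowel merger, unconditioned shift)
Esmolen: *biwirdes > piwirdes > pivirdes  (by unconditioned shift, unconditioned shift)
Only *biwirdes yields all of Midilen biwirzis, Esmolen pivirdes.

*biwirdes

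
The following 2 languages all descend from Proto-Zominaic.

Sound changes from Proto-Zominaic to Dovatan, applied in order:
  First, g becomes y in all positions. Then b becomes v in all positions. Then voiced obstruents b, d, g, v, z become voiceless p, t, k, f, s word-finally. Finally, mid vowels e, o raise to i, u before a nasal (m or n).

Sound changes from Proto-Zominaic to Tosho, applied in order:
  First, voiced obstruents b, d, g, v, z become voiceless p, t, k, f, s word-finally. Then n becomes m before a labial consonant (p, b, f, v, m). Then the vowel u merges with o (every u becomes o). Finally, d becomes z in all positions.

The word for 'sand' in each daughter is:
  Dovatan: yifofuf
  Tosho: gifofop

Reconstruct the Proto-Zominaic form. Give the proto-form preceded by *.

Position 1: Dovatan has y, Tosho has g. Tosho preserves g here (none of its changes turn any other segment into g), so the proto-segment is *g.
Position 7: Dovatan has f, Tosho has p. Taking the neighbouring segments as reconstructed: Dovatan f could go back to *b or *f or *v; Tosho p could go back to *p or *b — the one source consistent with every daughter is *b.
Position 6: Dovatan has u, Tosho has o. Taking the neighbouring segments as reconstructed: Dovatan u can only go back to *u; Tosho o could go back to *o or *u — the one source consistent with every daughter is *u.
This points to *gifofub. Verify forward in each daughter:
Dovatan: *gifofub > yifofub > yifofuv > yifofuf  (by unconditioned shift, unconditioned shift, final devoicing)
Tosho: start from *gifofub.
  rule 1 (final devoicing): gifofub → gifofup
  rule 2: no change — gifofup
  rule 3 (vowel merger): gifofup → gifofop
  rule 4: no change — gifofop
  ⇒ Tosho gifofop
*gifofub is the unique common source.

*gifofub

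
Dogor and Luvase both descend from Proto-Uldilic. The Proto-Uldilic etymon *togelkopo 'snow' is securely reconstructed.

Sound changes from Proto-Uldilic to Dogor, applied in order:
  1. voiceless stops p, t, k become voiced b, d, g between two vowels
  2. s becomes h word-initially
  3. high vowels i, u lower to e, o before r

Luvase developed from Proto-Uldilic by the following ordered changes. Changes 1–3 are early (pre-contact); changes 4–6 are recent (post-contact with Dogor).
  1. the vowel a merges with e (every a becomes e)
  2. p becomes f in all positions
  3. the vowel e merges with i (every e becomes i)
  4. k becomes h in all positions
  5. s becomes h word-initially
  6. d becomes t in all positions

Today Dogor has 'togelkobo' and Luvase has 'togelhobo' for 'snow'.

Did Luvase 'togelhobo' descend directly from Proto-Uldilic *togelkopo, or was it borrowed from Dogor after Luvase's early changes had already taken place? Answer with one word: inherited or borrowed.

borrowed

If inherited, *togelkopo would pass through all of Luvase's changes:
Luvase: *togelkopo > togelkofo > togilkofo > togilhofo  (by unconditioned shift, vowel merger, unconditioned shift)
If borrowed from Dogor 'togelkobo' after the early changes, it would undergo only the recent ones:
  rule 4 (unconditioned shift): togelkobo → togelhobo
  rule 5 (debuccalisation): no change (togelhobo)
  rule 6 (unconditioned shift): no change (togelhobo)
  ⇒ as a loan: togelhobo
Luvase 'togelhobo' matches the loan outcome 'togelhobo', not the inherited 'togilhofo' — it skipped the early Luvase changes, so it was borrowed from Dogor.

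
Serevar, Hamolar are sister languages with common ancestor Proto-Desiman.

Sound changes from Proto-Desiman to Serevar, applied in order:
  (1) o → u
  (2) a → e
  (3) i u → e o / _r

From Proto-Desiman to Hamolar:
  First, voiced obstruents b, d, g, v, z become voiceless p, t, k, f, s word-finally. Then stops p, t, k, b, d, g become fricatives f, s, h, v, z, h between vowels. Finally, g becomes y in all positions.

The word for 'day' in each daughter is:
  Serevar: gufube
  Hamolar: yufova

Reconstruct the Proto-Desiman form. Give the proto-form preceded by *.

*gufoba

Position 6: Serevar has e, Hamolar has a. Hamolar preserves a here (none of its changes turn any other segment into a), so the proto-segment is *a.
Position 1: Serevar has g, Hamolar has y. Serevar preserves g here (none of its changes turn any other segment into g), so the proto-segment is *g.
Position 5: Serevar has b, Hamolar has v. Serevar preserves b here (none of its changes turn any other segment into b), so the proto-segment is *b.
Continuing position by position gives *gufoba; check it forward:
Serevar: start from *gufoba.
  rule 1 (vowel merger): gufoba → gufuba
  rule 2 (vowel merger): gufuba → gufube
  rule 3: no change — gufube
  ⇒ Serevar gufube
Hamolar: start from *gufoba.
  rule 1: no change — gufoba
  rule 2 (intervocalic lenition): gufoba → gufova
  rule 3 (unconditioned shift): gufova → yufova
  ⇒ Hamolar yufova
No other proto-form is consistent with every reflex, so the reconstruction is *gufoba.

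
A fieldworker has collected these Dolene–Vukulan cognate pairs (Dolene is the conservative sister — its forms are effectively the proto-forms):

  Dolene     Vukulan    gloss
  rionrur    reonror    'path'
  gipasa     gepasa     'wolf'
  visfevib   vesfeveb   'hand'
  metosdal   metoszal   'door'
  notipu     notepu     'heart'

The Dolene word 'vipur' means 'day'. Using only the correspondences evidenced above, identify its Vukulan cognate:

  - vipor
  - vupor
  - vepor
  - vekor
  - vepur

gipasa ~ gepasa, notipu ~ notepu — Dolene i corresponds to Vukulan e after a consonant, before a labial obstruent.
rionrur ~ reonror — Dolene u corresponds to Vukulan o after a consonant, before r.
Applying these to Dolene 'vipur':
  vipur → vepur   (i→e after a consonant, before a labial obstruent)
  vepur → vepor   (u→o after a consonant, before r)
So the Vukulan cognate is 'vepor'.

vepor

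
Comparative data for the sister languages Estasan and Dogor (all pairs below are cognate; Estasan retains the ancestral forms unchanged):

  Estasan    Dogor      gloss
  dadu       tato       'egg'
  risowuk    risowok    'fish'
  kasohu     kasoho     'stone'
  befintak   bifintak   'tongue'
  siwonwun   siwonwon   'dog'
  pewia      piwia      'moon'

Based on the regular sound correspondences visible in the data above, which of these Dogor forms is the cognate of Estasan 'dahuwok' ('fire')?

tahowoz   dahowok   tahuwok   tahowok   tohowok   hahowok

tahowok

dadu ~ tato — Estasan d corresponds to Dogor t word-initially before a back vowel.
risowuk ~ risowok — Estasan u corresponds to Dogor o after a consonant, before a consonant other than r, m, n, p, b, f, v.
Applying these to Estasan 'dahuwok':
  dahuwok → tahuwok   (d→t word-initially before a back vowel)
  tahuwok → tahowok   (u→o after a consonant, before a consonant other than r, m, n, p, b, f, v)
So the Dogor cognate is 'tahowok'.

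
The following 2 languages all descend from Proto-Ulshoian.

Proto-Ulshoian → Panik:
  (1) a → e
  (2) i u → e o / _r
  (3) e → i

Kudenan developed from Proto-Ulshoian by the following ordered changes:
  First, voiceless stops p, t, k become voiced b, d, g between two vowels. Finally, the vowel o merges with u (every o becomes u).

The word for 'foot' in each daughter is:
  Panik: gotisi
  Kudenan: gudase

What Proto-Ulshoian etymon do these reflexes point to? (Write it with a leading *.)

*gotase

Position 4: Panik has i, Kudenan has a. Kudenan preserves a here (none of its changes turn any other segment into a), so the proto-segment is *a.
Position 3: Panik has t, Kudenan has d. Panik preserves t here (none of its changes turn any other segment into t), so the proto-segment is *t.
Position 6: Panik has i, Kudenan has e. Kudenan preserves e here (none of its changes turn any other segment into e), so the proto-segment is *e.
Continuing position by position gives *gotase; check it forward:
Panik: *gotase
  gotase → gotese   [vowel merger]
  gotese (rule 2 does not apply)
  gotese → gotisi   [vowel merger]
  giving Panik gotisi.
Kudenan: *gotase
  gotase → godase   [intervocalic voicing]
  godase → gudase   [vowel merger]
  giving Kudenan gudase.
*gotase is the unique common source.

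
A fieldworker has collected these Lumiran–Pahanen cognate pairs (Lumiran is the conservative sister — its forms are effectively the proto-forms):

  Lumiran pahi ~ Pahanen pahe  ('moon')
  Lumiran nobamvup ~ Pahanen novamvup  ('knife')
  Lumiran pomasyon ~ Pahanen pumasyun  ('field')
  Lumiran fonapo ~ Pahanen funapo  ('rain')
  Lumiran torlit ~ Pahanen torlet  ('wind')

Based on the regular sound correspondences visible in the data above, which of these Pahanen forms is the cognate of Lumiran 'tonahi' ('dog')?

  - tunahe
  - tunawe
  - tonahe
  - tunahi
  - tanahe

tunahe

pomasyon ~ pumasyun, fonapo ~ funapo — Lumiran o corresponds to Pahanen u after a consonant, before a nasal.
pahi ~ pahe — Lumiran i corresponds to Pahanen e word-finally.
Applying these to Lumiran 'tonahi':
  tonahi → tunahi   (o→u after a consonant, before a nasal)
  tunahi → tunahe   (i→e word-finally)
So the Pahanen cognate is 'tunahe'.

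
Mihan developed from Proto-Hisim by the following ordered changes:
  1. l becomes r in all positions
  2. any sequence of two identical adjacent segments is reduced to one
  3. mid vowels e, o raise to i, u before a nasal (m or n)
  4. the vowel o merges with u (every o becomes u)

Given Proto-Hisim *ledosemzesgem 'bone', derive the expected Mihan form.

Mihan: *ledosemzesgem
  ledosemzesgem → redosemzesgem   [unconditioned shift]
  redosemzesgem (rule 2 does not apply)
  redosemzesgem → redosimzesgim   [pre-nasal raising]
  redosimzesgim → redusimzesgim   [vowel merger]
  giving Mihan redusimzesgim.

redusimzesgim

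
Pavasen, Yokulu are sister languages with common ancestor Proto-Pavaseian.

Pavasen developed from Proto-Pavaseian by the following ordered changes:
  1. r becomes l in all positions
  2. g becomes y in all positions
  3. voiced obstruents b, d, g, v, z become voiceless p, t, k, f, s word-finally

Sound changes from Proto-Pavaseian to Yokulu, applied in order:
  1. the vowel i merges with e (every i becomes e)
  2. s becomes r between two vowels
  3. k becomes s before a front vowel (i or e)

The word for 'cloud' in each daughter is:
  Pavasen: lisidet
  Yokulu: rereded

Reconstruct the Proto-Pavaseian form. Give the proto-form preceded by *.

Position 7: Pavasen has t, Yokulu has d. Yokulu preserves d here (none of its changes turn any other segment into d), so the proto-segment is *d.
Position 4: Pavasen has i, Yokulu has e. Pavasen preserves i here (none of its changes turn any other segment into i), so the proto-segment is *i.
Verify the candidate proto-form against each daughter:
Pavasen: *risided
  risided → lisided   [unconditioned shift]
  lisided (rule 2 does not apply)
  lisided → lisidet   [final devoicing]
  giving Pavasen lisidet.
Yokulu: *risided > reseded > rereded  (by vowel merger, rhotacism)
*risided is the unique common source.

*risided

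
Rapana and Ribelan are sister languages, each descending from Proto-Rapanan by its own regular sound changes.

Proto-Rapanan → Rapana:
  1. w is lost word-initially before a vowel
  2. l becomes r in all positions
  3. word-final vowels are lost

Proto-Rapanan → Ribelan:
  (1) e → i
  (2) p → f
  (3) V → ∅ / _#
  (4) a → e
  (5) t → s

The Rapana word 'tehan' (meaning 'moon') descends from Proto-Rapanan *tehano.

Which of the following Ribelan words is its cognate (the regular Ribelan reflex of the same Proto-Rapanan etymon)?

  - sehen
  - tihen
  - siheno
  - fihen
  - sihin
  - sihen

sihen

Ribelan: start from *tehano.
  rule 1 (vowel merger): tehano → tihano
  rule 2: no change — tihano
  rule 3 (apocope): tihano → tihan
  rule 4 (vowel merger): tihan → tihen
  rule 5 (unconditioned shift): tihen → sihen
  ⇒ Ribelan sihen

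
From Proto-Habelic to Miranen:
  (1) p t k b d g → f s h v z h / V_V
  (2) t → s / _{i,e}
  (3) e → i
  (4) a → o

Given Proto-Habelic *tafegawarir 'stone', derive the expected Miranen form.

Miranen: *tafegawarir
  tafegawarir → tafehawarir   [intervocalic lenition]
  tafehawarir (rule 2 does not apply)
  tafehawarir → tafihawarir   [vowel merger]
  tafihawarir → tofihoworir   [vowel merger]
  giving Miranen tofihoworir.

tofihoworir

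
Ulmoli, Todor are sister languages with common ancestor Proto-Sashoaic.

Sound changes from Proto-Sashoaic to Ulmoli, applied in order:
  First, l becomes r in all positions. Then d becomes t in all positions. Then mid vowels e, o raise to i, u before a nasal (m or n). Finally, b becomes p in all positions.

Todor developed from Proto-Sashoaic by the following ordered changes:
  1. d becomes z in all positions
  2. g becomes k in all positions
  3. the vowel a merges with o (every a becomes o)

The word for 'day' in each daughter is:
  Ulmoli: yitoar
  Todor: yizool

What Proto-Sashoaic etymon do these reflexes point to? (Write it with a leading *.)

*yidoal

Position 3: Ulmoli has t, Todor has z. Taking the neighbouring segments as reconstructed: Ulmoli t could go back to *t or *d; Todor z could go back to *d or *z — the one source consistent with every daughter is *d.
Position 5: Ulmoli has a, Todor has o. Ulmoli preserves a here (none of its changes turn any other segment into a), so the proto-segment is *a.
Position 6: Ulmoli has r, Todor has l. Todor preserves l here (none of its changes turn any other segment into l), so the proto-segment is *l.
Verify the candidate proto-form against each daughter:
Ulmoli: *yidoal
  yidoal → yidoar   [unconditioned shift]
  yidoar → yitoar   [unconditioned shift]
  yitoar (rule 3 does not apply)
  yitoar (rule 4 does not apply)
  giving Ulmoli yitoar.
Todor: *yidoal
  yidoal → yizoal   [unconditioned shift]
  yizoal (rule 2 does not apply)
  yizoal → yizool   [vowel merger]
  giving Todor yizool.
No other proto-form is consistent with every reflex, so the reconstruction is *yidoal.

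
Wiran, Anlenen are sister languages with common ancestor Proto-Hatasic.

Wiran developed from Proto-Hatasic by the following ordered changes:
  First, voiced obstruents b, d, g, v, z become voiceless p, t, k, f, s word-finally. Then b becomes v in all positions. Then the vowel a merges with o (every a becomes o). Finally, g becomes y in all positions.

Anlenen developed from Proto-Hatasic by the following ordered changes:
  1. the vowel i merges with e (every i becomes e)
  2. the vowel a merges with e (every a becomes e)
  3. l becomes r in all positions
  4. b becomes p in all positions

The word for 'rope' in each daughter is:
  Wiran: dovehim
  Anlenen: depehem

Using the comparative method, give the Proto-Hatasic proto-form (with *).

*dabehim

Position 6: Wiran has i, Anlenen has e. Wiran preserves i here (none of its changes turn any other segment into i), so the proto-segment is *i.
Position 3: Wiran has v, Anlenen has p. Taking the neighbouring segments as reconstructed: Wiran v could go back to *b or *v; Anlenen p could go back to *p or *b — the one source consistent with every daughter is *b.
Position 2: Wiran has o, Anlenen has e. Taking the neighbouring segments as reconstructed: Wiran o could go back to *a or *o; Anlenen e could go back to *a or *e or *i — the one source consistent with every daughter is *a.
This points to *dabehim. Verify forward in each daughter:
Wiran: *dabehim
  dabehim (rule 1 does not apply)
  dabehim → davehim   [unconditioned shift]
  davehim → dovehim   [vowel merger]
  dovehim (rule 4 does not apply)
  giving Wiran dovehim.
Anlenen: start from *dabehim.
  rule 1 (vowel merger): dabehim → dabehem
  rule 2 (vowel merger): dabehem → debehem
  rule 3: no change — debehem
  rule 4 (unconditioned shift): debehem → depehem
  ⇒ Anlenen depehem
Only *dabehim yields all of Wiran dovehim, Anlenen depehem.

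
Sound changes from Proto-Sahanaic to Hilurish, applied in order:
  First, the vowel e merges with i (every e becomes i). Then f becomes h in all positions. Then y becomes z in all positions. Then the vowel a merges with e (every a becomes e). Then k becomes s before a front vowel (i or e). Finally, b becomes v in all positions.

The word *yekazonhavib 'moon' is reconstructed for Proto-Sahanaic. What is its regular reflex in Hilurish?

Hilurish: *yekazonhavib
  yekazonhavib → yikazonhavib   [vowel merger]
  yikazonhavib (rule 2 does not apply)
  yikazonhavib → zikazonhavib   [unconditioned shift]
  zikazonhavib → zikezonhevib   [vowel merger]
  zikezonhevib → zisezonhevib   [palatalisation]
  zisezonhevib → zisezonheviv   [unconditioned shift]
  giving Hilurish zisezonheviv.

zisezonheviv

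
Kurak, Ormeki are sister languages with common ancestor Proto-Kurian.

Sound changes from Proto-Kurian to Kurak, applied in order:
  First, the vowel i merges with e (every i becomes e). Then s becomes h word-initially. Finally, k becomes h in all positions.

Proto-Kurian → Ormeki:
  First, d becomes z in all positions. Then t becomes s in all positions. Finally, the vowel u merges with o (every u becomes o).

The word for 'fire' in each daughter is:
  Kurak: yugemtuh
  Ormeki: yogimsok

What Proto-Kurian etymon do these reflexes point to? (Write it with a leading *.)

*yugimtuk

Position 7: Kurak has u, Ormeki has o. Kurak preserves u here (none of its changes turn any other segment into u), so the proto-segment is *u.
Position 2: Kurak has u, Ormeki has o. Kurak preserves u here (none of its changes turn any other segment into u), so the proto-segment is *u.
Position 6: Kurak has t, Ormeki has s. Kurak preserves t here (none of its changes turn any other segment into t), so the proto-segment is *t.
This points to *yugimtuk. Verify forward in each daughter:
Kurak: *yugimtuk > yugemtuk > yugemtuh  (by vowel merger, unconditioned shift)
Ormeki: start from *yugimtuk.
  rule 1: no change — yugimtuk
  rule 2 (unconditioned shift): yugimtuk → yugimsuk
  rule 3 (vowel merger): yugimsuk → yogimsok
  ⇒ Ormeki yogimsok
Only *yugimtuk yields all of Kurak yugemtuh, Ormeki yogimsok.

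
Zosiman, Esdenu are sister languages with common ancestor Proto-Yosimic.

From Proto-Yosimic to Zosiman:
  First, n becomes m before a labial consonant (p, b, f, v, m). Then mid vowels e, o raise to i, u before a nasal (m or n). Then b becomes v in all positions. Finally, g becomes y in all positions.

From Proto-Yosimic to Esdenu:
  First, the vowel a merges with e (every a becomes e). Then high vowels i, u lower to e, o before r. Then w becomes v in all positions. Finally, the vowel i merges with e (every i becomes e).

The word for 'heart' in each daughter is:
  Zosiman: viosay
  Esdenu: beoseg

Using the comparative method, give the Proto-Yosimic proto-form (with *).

*biosag

Position 5: Zosiman has a, Esdenu has e. Zosiman preserves a here (none of its changes turn any other segment into a), so the proto-segment is *a.
Position 1: Zosiman has v, Esdenu has b. Esdenu preserves b here (none of its changes turn any other segment into b), so the proto-segment is *b.
This points to *biosag. Verify forward in each daughter:
Zosiman: *biosag > viosag > viosay  (by unconditioned shift, unconditioned shift)
Esdenu: *biosag > bioseg > beoseg  (by vowel merger, vowel merger)
No other proto-form is consistent with every reflex, so the reconstruction is *biosag.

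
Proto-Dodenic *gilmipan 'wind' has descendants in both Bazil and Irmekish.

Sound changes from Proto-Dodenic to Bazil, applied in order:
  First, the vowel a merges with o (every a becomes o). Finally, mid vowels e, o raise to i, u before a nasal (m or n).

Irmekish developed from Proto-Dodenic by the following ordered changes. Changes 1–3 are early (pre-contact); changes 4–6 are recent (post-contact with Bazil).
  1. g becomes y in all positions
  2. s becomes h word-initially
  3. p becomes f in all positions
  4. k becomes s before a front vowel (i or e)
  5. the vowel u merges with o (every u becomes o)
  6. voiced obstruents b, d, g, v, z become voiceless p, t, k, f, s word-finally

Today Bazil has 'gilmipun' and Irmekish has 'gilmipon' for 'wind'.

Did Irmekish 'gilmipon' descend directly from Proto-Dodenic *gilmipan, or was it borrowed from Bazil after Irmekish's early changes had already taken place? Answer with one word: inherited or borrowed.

borrowed

If inherited, *gilmipan would pass through all of Irmekish's changes:
Irmekish: *gilmipan
  gilmipan → yilmipan   [unconditioned shift]
  yilmipan (rule 2 does not apply)
  yilmipan → yilmifan   [unconditioned shift]
  yilmifan (rule 4 does not apply)
  yilmifan (rule 5 does not apply)
  yilmifan (rule 6 does not apply)
  giving Irmekish yilmifan.
If borrowed from Bazil 'gilmipun' after the early changes, it would undergo only the recent ones:
  rule 4 (palatalisation): no change (gilmipun)
  rule 5 (vowel merger): gilmipun → gilmipon
  rule 6 (final devoicing): no change (gilmipon)
  ⇒ as a loan: gilmipon
Irmekish 'gilmipon' matches the loan outcome 'gilmipon', not the inherited 'yilmifan' — it skipped the early Irmekish changes, so it was borrowed from Bazil.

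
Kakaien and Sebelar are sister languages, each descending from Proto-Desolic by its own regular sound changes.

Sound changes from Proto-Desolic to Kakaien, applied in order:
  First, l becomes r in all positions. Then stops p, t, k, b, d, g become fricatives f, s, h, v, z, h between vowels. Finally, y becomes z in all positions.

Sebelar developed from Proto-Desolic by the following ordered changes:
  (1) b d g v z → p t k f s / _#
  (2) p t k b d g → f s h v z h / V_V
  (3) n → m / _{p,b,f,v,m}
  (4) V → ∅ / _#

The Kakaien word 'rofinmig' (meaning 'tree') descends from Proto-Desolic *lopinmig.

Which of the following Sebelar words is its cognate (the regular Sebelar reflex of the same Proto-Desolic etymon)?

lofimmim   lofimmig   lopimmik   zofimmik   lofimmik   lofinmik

lofimmik

Sebelar: *lopinmig
  lopinmig → lopinmik   [final devoicing]
  lopinmik → lofinmik   [intervocalic lenition]
  lofinmik → lofimmik   [nasal place assimilation]
  lofimmik (rule 4 does not apply)
  giving Sebelar lofimmik.
Among the options, 'lofimmik' alone shows every Sebelar change applied in order.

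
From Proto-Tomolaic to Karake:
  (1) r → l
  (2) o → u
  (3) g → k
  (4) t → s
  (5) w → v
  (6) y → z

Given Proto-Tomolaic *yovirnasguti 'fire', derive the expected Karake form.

zuvilnaskusi

Karake: *yovirnasguti
  yovirnasguti → yovilnasguti   [unconditioned shift]
  yovilnasguti → yuvilnasguti   [vowel merger]
  yuvilnasguti → yuvilnaskuti   [unconditioned shift]
  yuvilnaskuti → yuvilnaskusi   [unconditioned shift]
  yuvilnaskusi (rule 5 does not apply)
  yuvilnaskusi → zuvilnaskusi   [unconditioned shift]
  giving Karake zuvilnaskusi.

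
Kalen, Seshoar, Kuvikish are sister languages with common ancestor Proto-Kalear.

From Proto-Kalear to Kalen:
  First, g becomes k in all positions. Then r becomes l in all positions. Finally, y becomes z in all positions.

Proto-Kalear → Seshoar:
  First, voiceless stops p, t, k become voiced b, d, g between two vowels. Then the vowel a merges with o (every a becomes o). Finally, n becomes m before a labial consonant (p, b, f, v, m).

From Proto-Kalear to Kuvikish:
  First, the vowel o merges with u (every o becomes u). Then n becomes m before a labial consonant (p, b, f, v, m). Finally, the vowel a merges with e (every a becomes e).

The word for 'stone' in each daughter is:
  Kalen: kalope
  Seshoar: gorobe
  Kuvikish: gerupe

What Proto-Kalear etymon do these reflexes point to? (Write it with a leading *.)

Position 3: Kalen has l, Seshoar has r, Kuvikish has r. Seshoar preserves r here (none of its changes turn any other segment into r), so the proto-segment is *r.
Position 4: Kalen has o, Seshoar has o, Kuvikish has u. Kalen preserves o here (none of its changes turn any other segment into o), so the proto-segment is *o.
Verify the candidate proto-form against each daughter:
Kalen: *garope > karope > kalope  (by unconditioned shift, unconditioned shift)
Seshoar: start from *garope.
  rule 1 (intervocalic voicing): garope → garobe
  rule 2 (vowel merger): garobe → gorobe
  rule 3: no change — gorobe
  ⇒ Seshoar gorobe
Kuvikish: *garope > garupe > gerupe  (by vowel merger, vowel merger)
No other proto-form is consistent with every reflex, so the reconstruction is *garope.

*garope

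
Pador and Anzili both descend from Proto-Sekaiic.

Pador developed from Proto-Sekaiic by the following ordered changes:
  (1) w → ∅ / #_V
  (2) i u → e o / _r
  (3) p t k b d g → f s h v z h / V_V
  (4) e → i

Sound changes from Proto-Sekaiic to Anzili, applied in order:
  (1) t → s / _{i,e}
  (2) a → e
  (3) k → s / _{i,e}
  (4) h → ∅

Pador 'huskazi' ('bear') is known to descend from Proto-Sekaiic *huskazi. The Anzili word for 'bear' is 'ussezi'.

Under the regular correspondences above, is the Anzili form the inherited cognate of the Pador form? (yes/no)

Derive the expected Anzili reflex of *huskazi:
Anzili: *huskazi > huskezi > hussezi > ussezi  (by vowel merger, palatalisation, h-loss)
Anzili 'ussezi' matches the regular reflex exactly, so the pair is cognate.

yes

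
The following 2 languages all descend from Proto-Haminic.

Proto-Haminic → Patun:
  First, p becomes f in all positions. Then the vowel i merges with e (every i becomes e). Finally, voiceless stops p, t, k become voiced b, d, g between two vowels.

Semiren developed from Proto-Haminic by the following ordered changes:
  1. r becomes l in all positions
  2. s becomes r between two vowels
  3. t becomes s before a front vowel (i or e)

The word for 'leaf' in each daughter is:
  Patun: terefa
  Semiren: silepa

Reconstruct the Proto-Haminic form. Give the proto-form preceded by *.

*tirepa

Position 5: Patun has f, Semiren has p. Semiren preserves p here (none of its changes turn any other segment into p), so the proto-segment is *p.
Position 3: Patun has r, Semiren has l. Patun preserves r here (none of its changes turn any other segment into r), so the proto-segment is *r.
Verify the candidate proto-form against each daughter:
Patun: *tirepa > tirefa > terefa  (by unconditioned shift, vowel merger)
Semiren: start from *tirepa.
  rule 1 (unconditioned shift): tirepa → tilepa
  rule 2: no change — tilepa
  rule 3 (palatalisation): tilepa → silepa
  ⇒ Semiren silepa
Only *tirepa yields all of Patun terefa, Semiren silepa.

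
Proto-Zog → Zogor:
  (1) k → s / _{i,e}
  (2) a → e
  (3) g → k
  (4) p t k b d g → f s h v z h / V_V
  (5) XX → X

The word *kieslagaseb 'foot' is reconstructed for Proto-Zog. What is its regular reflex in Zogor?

Zogor: *kieslagaseb
  kieslagaseb → sieslagaseb   [palatalisation]
  sieslagaseb → sieslegeseb   [vowel merger]
  sieslegeseb → sieslekeseb   [unconditioned shift]
  sieslekeseb → siesleheseb   [intervocalic lenition]
  siesleheseb (rule 5 does not apply)
  giving Zogor siesleheseb.

siesleheseb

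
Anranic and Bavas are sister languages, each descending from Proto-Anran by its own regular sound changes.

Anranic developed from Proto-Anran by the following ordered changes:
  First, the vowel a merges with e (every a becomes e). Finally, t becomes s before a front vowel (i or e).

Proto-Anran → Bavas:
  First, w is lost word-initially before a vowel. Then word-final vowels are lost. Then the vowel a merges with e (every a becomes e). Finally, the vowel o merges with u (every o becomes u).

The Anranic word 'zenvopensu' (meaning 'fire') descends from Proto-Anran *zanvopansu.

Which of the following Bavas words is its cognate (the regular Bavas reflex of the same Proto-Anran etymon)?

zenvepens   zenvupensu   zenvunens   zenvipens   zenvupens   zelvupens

zenvupens

Bavas: *zanvopansu > zanvopans > zenvopens > zenvupens  (by apocope, vowel merger, vowel merger)
The other candidates each miss or misapply at least one Bavas change.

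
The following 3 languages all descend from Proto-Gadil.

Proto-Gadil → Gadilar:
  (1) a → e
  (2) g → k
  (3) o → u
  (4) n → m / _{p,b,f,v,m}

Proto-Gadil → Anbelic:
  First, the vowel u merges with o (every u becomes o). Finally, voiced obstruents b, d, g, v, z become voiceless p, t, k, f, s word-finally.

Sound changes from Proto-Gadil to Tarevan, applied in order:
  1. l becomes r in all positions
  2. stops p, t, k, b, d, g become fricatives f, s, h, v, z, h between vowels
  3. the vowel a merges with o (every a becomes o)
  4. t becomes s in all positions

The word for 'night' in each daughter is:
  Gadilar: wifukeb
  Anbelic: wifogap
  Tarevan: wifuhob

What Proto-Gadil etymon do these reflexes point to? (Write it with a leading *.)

*wifugab

Position 6: Gadilar has e, Anbelic has a, Tarevan has o. Anbelic preserves a here (none of its changes turn any other segment into a), so the proto-segment is *a.
Position 7: Gadilar has b, Anbelic has p, Tarevan has b. Gadilar preserves b here (none of its changes turn any other segment into b), so the proto-segment is *b.
Continuing position by position gives *wifugab; check it forward:
Gadilar: *wifugab > wifugeb > wifukeb  (by vowel merger, unconditioned shift)
Anbelic: *wifugab > wifogab > wifogap  (by vowel merger, final devoicing)
Tarevan: *wifugab
  wifugab (rule 1 does not apply)
  wifugab → wifuhab   [intervocalic lenition]
  wifuhab → wifuhob   [vowel merger]
  wifuhob (rule 4 does not apply)
  giving Tarevan wifuhob.
Only *wifugab yields all of Gadilar wifukeb, Anbelic wifogap, Tarevan wifuhob.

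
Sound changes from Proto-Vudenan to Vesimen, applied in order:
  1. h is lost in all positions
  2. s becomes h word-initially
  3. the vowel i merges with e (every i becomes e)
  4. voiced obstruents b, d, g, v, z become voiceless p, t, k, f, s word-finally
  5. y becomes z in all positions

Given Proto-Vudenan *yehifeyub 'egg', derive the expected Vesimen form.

zeefezup

Vesimen: *yehifeyub > yeifeyub > yeefeyub > yeefeyup > zeefezup  (by h-loss, vowel merger, final devoicing, unconditioned shift)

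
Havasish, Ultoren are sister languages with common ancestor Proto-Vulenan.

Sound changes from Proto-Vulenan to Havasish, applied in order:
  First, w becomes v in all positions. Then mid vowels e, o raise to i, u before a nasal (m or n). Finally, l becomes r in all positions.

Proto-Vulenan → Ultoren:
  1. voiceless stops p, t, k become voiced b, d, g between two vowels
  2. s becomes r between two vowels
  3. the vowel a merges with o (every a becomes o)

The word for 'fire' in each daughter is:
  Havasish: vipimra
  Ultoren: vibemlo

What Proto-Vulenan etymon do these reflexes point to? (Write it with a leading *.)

Position 4: Havasish has i, Ultoren has e. Ultoren preserves e here (none of its changes turn any other segment into e), so the proto-segment is *e.
Position 7: Havasish has a, Ultoren has o. Havasish preserves a here (none of its changes turn any other segment into a), so the proto-segment is *a.
Continuing position by position gives *vipemla; check it forward:
Havasish: *vipemla > vipimla > vipimra  (by pre-nasal raising, unconditioned shift)
Ultoren: *vipemla > vibemla > vibemlo  (by intervocalic voicing, vowel merger)
*vipemla is the unique common source.

*vipemla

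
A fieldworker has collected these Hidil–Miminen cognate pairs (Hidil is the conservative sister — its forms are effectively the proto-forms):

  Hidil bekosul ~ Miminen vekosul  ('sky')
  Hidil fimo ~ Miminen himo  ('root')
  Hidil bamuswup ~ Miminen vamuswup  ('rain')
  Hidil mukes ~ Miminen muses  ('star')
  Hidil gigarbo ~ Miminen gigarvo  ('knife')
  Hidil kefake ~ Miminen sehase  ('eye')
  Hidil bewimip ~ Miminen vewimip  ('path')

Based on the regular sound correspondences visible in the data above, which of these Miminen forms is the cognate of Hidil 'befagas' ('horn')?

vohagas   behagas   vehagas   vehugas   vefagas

vehagas

bekosul ~ vekosul, bewimip ~ vewimip — Hidil b corresponds to Miminen v word-initially before a front vowel.
kefake ~ sehase — Hidil f corresponds to Miminen h between vowels (before a back vowel).
Applying these to Hidil 'befagas':
  befagas → vefagas   (b→v word-initially before a front vowel)
  vefagas → vehagas   (f→h between vowels (before a back vowel))
So the Miminen cognate is 'vehagas'.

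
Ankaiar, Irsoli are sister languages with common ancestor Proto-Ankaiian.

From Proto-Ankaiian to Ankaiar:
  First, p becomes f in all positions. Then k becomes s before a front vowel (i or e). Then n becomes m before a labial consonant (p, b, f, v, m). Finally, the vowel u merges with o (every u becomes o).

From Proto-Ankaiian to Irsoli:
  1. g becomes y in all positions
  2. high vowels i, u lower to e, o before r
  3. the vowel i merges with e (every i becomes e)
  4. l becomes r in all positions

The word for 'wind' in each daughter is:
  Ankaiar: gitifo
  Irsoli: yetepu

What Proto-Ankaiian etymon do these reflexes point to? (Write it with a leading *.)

*gitipu

Position 1: Ankaiar has g, Irsoli has y. Ankaiar preserves g here (none of its changes turn any other segment into g), so the proto-segment is *g.
Position 2: Ankaiar has i, Irsoli has e. Ankaiar preserves i here (none of its changes turn any other segment into i), so the proto-segment is *i.
Position 5: Ankaiar has f, Irsoli has p. Irsoli preserves p here (none of its changes turn any other segment into p), so the proto-segment is *p.
Continuing position by position gives *gitipu; check it forward:
Ankaiar: *gitipu
  gitipu → gitifu   [unconditioned shift]
  gitifu (rule 2 does not apply)
  gitifu (rule 3 does not apply)
  gitifu → gitifo   [vowel merger]
  giving Ankaiar gitifo.
Irsoli: *gitipu > yitipu > yetepu  (by unconditioned shift, vowel merger)
No other proto-form is consistent with every reflex, so the reconstruction is *gitipu.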